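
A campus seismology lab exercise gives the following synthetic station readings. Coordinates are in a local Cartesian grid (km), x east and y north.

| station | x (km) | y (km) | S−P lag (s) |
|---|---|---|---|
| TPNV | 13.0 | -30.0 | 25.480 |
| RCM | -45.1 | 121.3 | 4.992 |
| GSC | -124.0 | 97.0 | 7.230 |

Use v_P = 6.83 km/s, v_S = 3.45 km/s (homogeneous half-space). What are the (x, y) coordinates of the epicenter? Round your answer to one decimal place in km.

Distance from S−P lag: d = Δt · v_P v_S / (v_P − v_S) = Δt · (6.83·3.45)/(6.83−3.45) ≈ 6.9714·Δt.
So d_TPNV = 177.63, d_RCM = 34.80, d_GSC = 50.40 km.
Circle about each station: (x − 13.0)² + (y + 30.0)² = 177.63²; (x + 45.1)² + (y − 121.3)² = 34.80²; (x + 124.0)² + (y − 97.0)² = 50.40².
Subtracting the TPNV equation from the RCM and GSC equations removes the quadratic terms:
-116.2 x + 302.6 y = 46020.08
-274.0 x + 254.0 y = 52728.26
Solving the 2×2 system: x ≈ -79.9, y ≈ 121.4 km.

x ≈ -79.9 km, y ≈ 121.4 km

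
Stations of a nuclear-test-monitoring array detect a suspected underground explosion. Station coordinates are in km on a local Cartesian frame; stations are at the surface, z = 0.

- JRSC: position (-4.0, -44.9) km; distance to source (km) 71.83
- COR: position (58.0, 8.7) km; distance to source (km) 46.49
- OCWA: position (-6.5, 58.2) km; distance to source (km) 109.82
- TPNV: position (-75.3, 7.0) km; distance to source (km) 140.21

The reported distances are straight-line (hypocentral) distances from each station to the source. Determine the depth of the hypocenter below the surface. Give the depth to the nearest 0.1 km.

Each station gives a sphere (x−x_i)² + (y−y_i)² + z² = d_i² (stations at z=0).
Subtracting the JRSC sphere from COR and OCWA: z² cancels, leaving linear equations in x and y:
124.0 x + 107.2 y = 4405.91
-5.0 x + 206.2 y = -5503.40
Solving: x ≈ 57.402, y ≈ -25.298 km (keep extra digits for the depth step; rounded: 57.4, -25.3).
Then from the JRSC sphere: z² = 71.83² − (x + 4.0)² − (y + 44.9)² with x = 57.402, y = -25.298, so z ≈ 31.703 ≈ 31.7 km.
Check against TPNV (with the unrounded solution): distance 140.21 ≈ 140.21 km. ✓

z ≈ 31.7 km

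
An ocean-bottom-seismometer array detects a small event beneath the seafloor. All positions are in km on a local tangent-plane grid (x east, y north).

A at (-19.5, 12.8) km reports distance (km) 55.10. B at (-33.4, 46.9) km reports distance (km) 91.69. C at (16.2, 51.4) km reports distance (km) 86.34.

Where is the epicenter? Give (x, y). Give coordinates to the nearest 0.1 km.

(8.6, -34.6)

Circle about each station: (x + 19.5)² + (y − 12.8)² = 55.10²; (x + 33.4)² + (y − 46.9)² = 91.69²; (x − 16.2)² + (y − 51.4)² = 86.34².
Subtracting the A equation from the B and C equations removes the quadratic terms:
-27.8 x + 68.2 y = -2599.97
71.4 x + 77.2 y = -2058.28
Solving the 2×2 system: x ≈ 8.6, y ≈ -34.6 km.
Check against A (with the unrounded x, y): √((x + 19.5)²+(y − 12.8)²) = 55.12 ≈ 55.10 km. ✓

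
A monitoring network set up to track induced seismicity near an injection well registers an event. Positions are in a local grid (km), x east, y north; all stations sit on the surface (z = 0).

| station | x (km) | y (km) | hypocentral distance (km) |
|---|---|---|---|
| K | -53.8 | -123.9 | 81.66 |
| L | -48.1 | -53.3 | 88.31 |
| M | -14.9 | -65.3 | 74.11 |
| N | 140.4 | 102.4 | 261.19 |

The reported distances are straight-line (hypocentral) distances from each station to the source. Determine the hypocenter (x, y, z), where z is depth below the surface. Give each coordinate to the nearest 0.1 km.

(-11.4, -99.8, 65.5)

Each station gives a sphere (x−x_i)² + (y−y_i)² + z² = d_i² (stations at z=0).
Subtracting the K sphere from L and M: z² cancels, leaving linear equations in x and y:
11.4 x + 141.2 y = -14221.45
77.8 x + 117.2 y = -12583.49
Solving: x ≈ -11.403, y ≈ -99.798 km (keep extra digits for the depth step; rounded: -11.4, -99.8).
Then from the K sphere: z² = 81.66² − (x + 53.8)² − (y + 123.9)² with x = -11.403, y = -99.798, so z ≈ 65.498 ≈ 65.5 km.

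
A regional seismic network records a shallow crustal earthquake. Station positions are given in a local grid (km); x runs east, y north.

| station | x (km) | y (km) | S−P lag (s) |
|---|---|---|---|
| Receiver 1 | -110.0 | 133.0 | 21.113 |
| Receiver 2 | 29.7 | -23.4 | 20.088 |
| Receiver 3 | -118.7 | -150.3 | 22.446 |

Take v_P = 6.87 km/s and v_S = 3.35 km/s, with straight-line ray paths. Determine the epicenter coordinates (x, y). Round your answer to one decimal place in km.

Distance from S−P lag: d = Δt · v_P v_S / (v_P − v_S) = Δt · (6.87·3.35)/(6.87−3.35) ≈ 6.5382·Δt.
So d_Receiver 1 = 138.04, d_Receiver 2 = 131.34, d_Receiver 3 = 146.76 km.
Circle about each station: (x + 110.0)² + (y − 133.0)² = 138.04²; (x − 29.7)² + (y + 23.4)² = 131.34²; (x + 118.7)² + (y + 150.3)² = 146.76².
Subtracting pairs of circle equations eliminates x²+y² and gives linear equations (the radical axes):
279.4 x − 312.8 y = -26554.50
-17.4 x − 566.6 y = 4407.32
Solving the 2×2 system: x ≈ -100.3, y ≈ -4.7 km.
Check against Receiver 1 (with the unrounded x, y): √((x + 110.0)²+(y − 133.0)²) = 138.04 ≈ 138.04 km. ✓

-100.3 km east, -4.7 km north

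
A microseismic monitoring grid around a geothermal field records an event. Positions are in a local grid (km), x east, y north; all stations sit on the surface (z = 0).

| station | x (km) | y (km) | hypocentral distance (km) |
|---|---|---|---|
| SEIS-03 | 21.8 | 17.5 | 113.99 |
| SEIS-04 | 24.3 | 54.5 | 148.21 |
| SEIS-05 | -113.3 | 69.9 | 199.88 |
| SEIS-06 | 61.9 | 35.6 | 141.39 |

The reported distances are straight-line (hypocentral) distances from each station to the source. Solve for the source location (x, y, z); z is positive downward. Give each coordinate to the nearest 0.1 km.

x ≈ 4.5 km, y ≈ -84.0 km, depth ≈ 48.9 km

Each station gives a sphere (x−x_i)² + (y−y_i)² + z² = d_i² (stations at z=0).
Subtracting the SEIS-03 sphere from SEIS-04 and SEIS-05: z² cancels, leaving linear equations in x and y:
5.0 x + 74.0 y = -6193.23
-270.2 x + 104.8 y = -10016.88
Solving: x ≈ 4.493, y ≈ -83.996 km (keep extra digits for the depth step; rounded: 4.5, -84.0).
Then from the SEIS-03 sphere: z² = 113.99² − (x − 21.8)² − (y − 17.5)² with x = 4.493, y = -83.996, so z ≈ 48.916 ≈ 48.9 km.
Check against SEIS-06 (with the unrounded solution): distance 141.39 ≈ 141.39 km. ✓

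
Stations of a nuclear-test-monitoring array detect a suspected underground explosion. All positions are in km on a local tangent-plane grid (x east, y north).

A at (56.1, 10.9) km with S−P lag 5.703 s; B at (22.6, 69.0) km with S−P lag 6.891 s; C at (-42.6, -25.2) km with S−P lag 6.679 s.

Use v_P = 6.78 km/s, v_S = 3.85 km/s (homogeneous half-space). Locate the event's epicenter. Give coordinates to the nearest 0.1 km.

x ≈ 5.3 km, y ≈ 10.1 km

Distance from S−P lag: d = Δt · v_P v_S / (v_P − v_S) = Δt · (6.78·3.85)/(6.78−3.85) ≈ 8.9089·Δt.
So d_A = 50.81, d_B = 61.39, d_C = 59.50 km.
Circle about each station: (x − 56.1)² + (y − 10.9)² = 50.81²; (x − 22.6)² + (y − 69.0)² = 61.39²; (x + 42.6)² + (y + 25.2)² = 59.50².
Subtracting pairs of circle equations eliminates x²+y² and gives linear equations (the radical axes):
-67.0 x + 116.2 y = 818.66
-197.4 x − 72.2 y = -1774.81
Solving the 2×2 system: x ≈ 5.3, y ≈ 10.1 km.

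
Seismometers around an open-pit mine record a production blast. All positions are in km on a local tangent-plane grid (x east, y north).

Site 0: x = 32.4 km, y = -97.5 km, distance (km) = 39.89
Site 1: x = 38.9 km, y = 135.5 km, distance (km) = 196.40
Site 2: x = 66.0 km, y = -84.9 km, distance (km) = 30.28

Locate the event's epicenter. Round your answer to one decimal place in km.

47.8 km east, -60.7 km north

Circle about each station: (x − 32.4)² + (y + 97.5)² = 39.89²; (x − 38.9)² + (y − 135.5)² = 196.40²; (x − 66.0)² + (y + 84.9)² = 30.28².
Subtracting the Site 0 equation from the Site 1 and Site 2 equations removes the quadratic terms:
13.0 x + 466.0 y = -27664.30
67.2 x + 25.2 y = 1682.33
Solving the 2×2 system: x ≈ 47.8, y ≈ -60.7 km.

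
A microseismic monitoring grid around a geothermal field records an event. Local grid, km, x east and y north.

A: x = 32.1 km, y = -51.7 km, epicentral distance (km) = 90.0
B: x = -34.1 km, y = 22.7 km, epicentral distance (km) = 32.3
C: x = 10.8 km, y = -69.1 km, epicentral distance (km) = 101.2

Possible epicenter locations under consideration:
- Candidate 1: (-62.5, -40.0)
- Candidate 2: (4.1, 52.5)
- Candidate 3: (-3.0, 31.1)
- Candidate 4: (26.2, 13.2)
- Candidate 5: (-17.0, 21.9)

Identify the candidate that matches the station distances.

Candidate 3

For each candidate, compare |candidate − station| to the reported distance:
Candidate 1: residuals A 5.3, B 36.5, C 22.3 → max 36.5 km
Candidate 2: residuals A 17.9, B 16.1, C 20.6 → max 20.6 km
Candidate 3: residuals A 0.1, B 0.1, C 0.1 → max 0.1 km
Candidate 4: residuals A 24.8, B 28.7, C 17.5 → max 28.7 km
Candidate 5: residuals A 1.5, B 15.2, C 6.0 → max 15.2 km
Only Candidate 3 has all residuals ≈ 0.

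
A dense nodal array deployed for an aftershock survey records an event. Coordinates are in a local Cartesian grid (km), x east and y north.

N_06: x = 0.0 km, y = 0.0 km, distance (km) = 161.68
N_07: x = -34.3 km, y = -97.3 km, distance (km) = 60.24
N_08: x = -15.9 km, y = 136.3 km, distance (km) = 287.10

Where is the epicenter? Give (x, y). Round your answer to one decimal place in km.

(-70.3, -145.6)

Circle about each station: x² + y² = 161.68²; (x + 34.3)² + (y + 97.3)² = 60.24²; (x + 15.9)² + (y − 136.3)² = 287.10².
Subtracting pairs of circle equations eliminates x²+y² and gives linear equations (the radical axes):
-68.6 x − 194.6 y = 33155.34
-31.8 x + 272.6 y = -37455.49
Solving the 2×2 system: x ≈ -70.3, y ≈ -145.6 km.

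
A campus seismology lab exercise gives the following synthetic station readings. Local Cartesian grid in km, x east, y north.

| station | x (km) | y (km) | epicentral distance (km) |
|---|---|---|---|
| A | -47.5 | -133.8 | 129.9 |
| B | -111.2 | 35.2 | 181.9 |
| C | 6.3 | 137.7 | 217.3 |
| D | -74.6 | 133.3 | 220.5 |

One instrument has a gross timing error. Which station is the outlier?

Solve using three stations at a time. Using A, B, D (subtract circle equations pairwise → linear system) gives (x, y) ≈ (50.4, -48.4).
Distances from that point to each station vs reported:
  A: calculated 129.9 vs reported 129.9 → residual 0.0 km
  B: calculated 181.9 vs reported 181.9 → residual 0.0 km
  C: calculated 191.2 vs reported 217.3 → residual 26.1 km
  D: calculated 220.5 vs reported 220.5 → residual 0.0 km
A, B, D are mutually consistent (residuals ≈ 0); C is off by 26.1 km.

C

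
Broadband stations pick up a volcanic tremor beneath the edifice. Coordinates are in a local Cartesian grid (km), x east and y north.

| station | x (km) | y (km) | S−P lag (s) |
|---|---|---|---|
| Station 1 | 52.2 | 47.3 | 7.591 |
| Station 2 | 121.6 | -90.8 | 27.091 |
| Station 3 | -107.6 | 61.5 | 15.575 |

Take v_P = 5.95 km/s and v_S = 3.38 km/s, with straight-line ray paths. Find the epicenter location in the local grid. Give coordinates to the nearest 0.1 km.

10.9 km east, 90.0 km north

Distance from S−P lag: d = Δt · v_P v_S / (v_P − v_S) = Δt · (5.95·3.38)/(5.95−3.38) ≈ 7.8253·Δt.
So d_Station 1 = 59.40, d_Station 2 = 211.99, d_Station 3 = 121.88 km.
Circle about each station: (x − 52.2)² + (y − 47.3)² = 59.40²; (x − 121.6)² + (y + 90.8)² = 211.99²; (x + 107.6)² + (y − 61.5)² = 121.88².
Subtracting the Station 1 equation from the Station 2 and Station 3 equations removes the quadratic terms:
138.8 x − 276.2 y = -23342.33
-319.6 x + 28.4 y = -928.49
Solving the 2×2 system: x ≈ 10.9, y ≈ 90.0 km.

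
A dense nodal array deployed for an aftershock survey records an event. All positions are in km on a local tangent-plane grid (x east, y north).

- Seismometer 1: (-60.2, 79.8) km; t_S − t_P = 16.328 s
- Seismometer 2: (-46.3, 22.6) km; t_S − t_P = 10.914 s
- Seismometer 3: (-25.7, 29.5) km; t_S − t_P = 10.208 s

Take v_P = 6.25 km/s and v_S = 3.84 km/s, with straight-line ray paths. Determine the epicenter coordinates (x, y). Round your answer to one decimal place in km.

27.7 km east, -57.0 km north

Distance from S−P lag: d = Δt · v_P v_S / (v_P − v_S) = Δt · (6.25·3.84)/(6.25−3.84) ≈ 9.9585·Δt.
So d_Seismometer 1 = 162.60, d_Seismometer 2 = 108.69, d_Seismometer 3 = 101.66 km.
Circle about each station: (x + 60.2)² + (y − 79.8)² = 162.60²; (x + 46.3)² + (y − 22.6)² = 108.69²; (x + 25.7)² + (y − 29.5)² = 101.66².
Subtracting the Seismometer 1 equation from the Seismometer 2 and Seismometer 3 equations removes the quadratic terms:
27.8 x − 114.4 y = 7287.61
69.0 x − 100.6 y = 7642.66
Solving the 2×2 system: x ≈ 27.7, y ≈ -57.0 km.
Check against Seismometer 1 (with the unrounded x, y): √((x + 60.2)²+(y − 79.8)²) = 162.58 ≈ 162.60 km. ✓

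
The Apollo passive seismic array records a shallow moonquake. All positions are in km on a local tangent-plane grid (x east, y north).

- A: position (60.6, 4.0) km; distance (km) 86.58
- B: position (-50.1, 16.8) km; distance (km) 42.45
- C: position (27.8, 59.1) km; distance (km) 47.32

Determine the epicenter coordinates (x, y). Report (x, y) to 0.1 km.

Circle about each station: (x − 60.6)² + (y − 4.0)² = 86.58²; (x + 50.1)² + (y − 16.8)² = 42.45²; (x − 27.8)² + (y − 59.1)² = 47.32².
Subtracting the A equation from the B and C equations removes the quadratic terms:
-221.4 x + 25.6 y = 4797.98
-65.6 x + 110.2 y = 5834.20
Solving the 2×2 system: x ≈ -16.7, y ≈ 43.0 km.

-16.7 km east, 43.0 km north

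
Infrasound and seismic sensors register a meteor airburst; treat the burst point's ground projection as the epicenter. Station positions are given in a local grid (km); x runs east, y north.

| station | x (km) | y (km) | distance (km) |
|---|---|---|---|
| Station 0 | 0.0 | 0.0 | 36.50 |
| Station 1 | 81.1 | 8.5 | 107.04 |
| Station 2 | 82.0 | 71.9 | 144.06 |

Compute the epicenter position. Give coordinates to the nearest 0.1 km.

x ≈ -18.1 km, y ≈ -31.7 km

Circle about each station: x² + y² = 36.50²; (x − 81.1)² + (y − 8.5)² = 107.04²; (x − 82.0)² + (y − 71.9)² = 144.06².
Subtracting the Station 0 equation from the Station 1 and Station 2 equations removes the quadratic terms:
162.2 x + 17.0 y = -3475.85
164.0 x + 143.8 y = -7527.42
Solving the 2×2 system: x ≈ -18.1, y ≈ -31.7 km.
Check against Station 0 (with the unrounded x, y): √(x²+y²) = 36.50 ≈ 36.50 km. ✓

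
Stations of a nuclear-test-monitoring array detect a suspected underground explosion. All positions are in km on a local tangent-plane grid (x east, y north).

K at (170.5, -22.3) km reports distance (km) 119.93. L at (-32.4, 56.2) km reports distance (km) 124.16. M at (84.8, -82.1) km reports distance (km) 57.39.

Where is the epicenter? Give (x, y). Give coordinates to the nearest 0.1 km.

x ≈ 51.3 km, y ≈ -35.5 km

Circle about each station: (x − 170.5)² + (y + 22.3)² = 119.93²; (x + 32.4)² + (y − 56.2)² = 124.16²; (x − 84.8)² + (y + 82.1)² = 57.39².
Subtracting the K equation from the L and M equations removes the quadratic terms:
-405.8 x + 157.0 y = -26391.84
-171.4 x − 119.6 y = -4546.50
Solving the 2×2 system: x ≈ 51.3, y ≈ -35.5 km.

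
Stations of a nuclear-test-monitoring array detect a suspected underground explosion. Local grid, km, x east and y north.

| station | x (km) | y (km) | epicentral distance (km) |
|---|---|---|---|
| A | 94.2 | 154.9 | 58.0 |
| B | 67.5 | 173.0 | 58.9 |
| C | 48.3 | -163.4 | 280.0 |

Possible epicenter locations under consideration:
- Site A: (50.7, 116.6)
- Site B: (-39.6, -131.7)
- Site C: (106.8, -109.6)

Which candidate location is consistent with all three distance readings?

For each candidate, compare |candidate − station| to the reported distance:
Site A: residuals A 0.0, B 0.1, C 0.0 → max 0.1 km
Site B: residuals A 258.3, B 264.1, C 186.6 → max 264.1 km
Site C: residuals A 206.8, B 226.4, C 200.5 → max 226.4 km
Only Site A has all residuals ≈ 0.

Site A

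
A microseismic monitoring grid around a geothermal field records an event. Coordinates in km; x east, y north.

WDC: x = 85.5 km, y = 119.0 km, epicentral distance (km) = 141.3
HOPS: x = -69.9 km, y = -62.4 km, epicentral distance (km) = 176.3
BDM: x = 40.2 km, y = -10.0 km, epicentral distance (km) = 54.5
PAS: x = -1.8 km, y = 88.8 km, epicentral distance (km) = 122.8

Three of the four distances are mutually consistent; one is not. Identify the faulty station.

Solve using three stations at a time. Using HOPS, BDM, PAS (subtract circle equations pairwise → linear system) gives (x, y) ≈ (91.4, 8.8).
Distances from that point to each station vs reported:
  WDC: calculated 110.4 vs reported 141.3 → residual 30.9 km
  HOPS: calculated 176.3 vs reported 176.3 → residual 0.0 km
  BDM: calculated 54.5 vs reported 54.5 → residual 0.0 km
  PAS: calculated 122.8 vs reported 122.8 → residual 0.0 km
HOPS, BDM, PAS are mutually consistent (residuals ≈ 0); WDC is off by 30.9 km.

WDC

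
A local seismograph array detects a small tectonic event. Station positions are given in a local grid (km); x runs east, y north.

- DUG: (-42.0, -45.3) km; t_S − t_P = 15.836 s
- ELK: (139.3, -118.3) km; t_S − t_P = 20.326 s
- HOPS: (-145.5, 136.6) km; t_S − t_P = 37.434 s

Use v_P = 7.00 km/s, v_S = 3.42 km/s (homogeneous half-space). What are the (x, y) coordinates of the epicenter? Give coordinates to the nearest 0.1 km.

Distance from S−P lag: d = Δt · v_P v_S / (v_P − v_S) = Δt · (7.00·3.42)/(7.00−3.42) ≈ 6.6872·Δt.
So d_DUG = 105.90, d_ELK = 135.92, d_HOPS = 250.33 km.
Circle about each station: (x + 42.0)² + (y + 45.3)² = 105.90²; (x − 139.3)² + (y + 118.3)² = 135.92²; (x + 145.5)² + (y − 136.6)² = 250.33².
Subtracting the DUG equation from the ELK and HOPS equations removes the quadratic terms:
362.6 x − 146.0 y = 22323.85
-207.0 x + 363.8 y = -15436.58
Solving the 2×2 system: x ≈ 57.7, y ≈ -9.6 km.

x ≈ 57.7 km, y ≈ -9.6 km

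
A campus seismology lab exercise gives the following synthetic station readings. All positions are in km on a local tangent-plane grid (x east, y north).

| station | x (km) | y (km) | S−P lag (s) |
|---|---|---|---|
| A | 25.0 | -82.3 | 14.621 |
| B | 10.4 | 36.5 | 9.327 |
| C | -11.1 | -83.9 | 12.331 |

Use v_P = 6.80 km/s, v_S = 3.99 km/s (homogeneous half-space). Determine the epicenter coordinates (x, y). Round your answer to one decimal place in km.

Distance from S−P lag: d = Δt · v_P v_S / (v_P − v_S) = Δt · (6.80·3.99)/(6.80−3.99) ≈ 9.6555·Δt.
So d_A = 141.17, d_B = 90.06, d_C = 119.06 km.
Circle about each station: (x − 25.0)² + (y + 82.3)² = 141.17²; (x − 10.4)² + (y − 36.5)² = 90.06²; (x + 11.1)² + (y + 83.9)² = 119.06².
Subtracting the A equation from the B and C equations removes the quadratic terms:
-29.2 x + 237.6 y = 5860.29
-72.2 x − 3.2 y = 5517.82
Solving the 2×2 system: x ≈ -77.1, y ≈ 15.2 km.
Check against A (with the unrounded x, y): √((x − 25.0)²+(y + 82.3)²) = 141.17 ≈ 141.17 km. ✓

-77.1 km east, 15.2 km north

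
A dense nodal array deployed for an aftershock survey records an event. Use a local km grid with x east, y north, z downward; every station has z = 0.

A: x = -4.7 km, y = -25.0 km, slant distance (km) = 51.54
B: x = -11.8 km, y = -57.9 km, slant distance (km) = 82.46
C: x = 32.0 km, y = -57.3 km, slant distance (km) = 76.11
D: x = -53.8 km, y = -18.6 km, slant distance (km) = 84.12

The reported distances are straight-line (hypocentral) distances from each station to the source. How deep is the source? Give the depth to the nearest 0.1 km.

Each station gives a sphere (x−x_i)² + (y−y_i)² + z² = d_i² (stations at z=0).
Subtracting the A sphere from B and C: z² cancels, leaving linear equations in x and y:
-14.2 x − 65.8 y = -1298.72
73.4 x − 64.6 y = 523.84
Solving: x ≈ 20.596, y ≈ 15.293 km (keep extra digits for the depth step; rounded: 20.6, 15.3).
Then from the A sphere: z² = 51.54² − (x + 4.7)² − (y + 25.0)² with x = 20.596, y = 15.293, so z ≈ 19.823 ≈ 19.8 km.
Check against D (with the unrounded solution): distance 84.12 ≈ 84.12 km. ✓

depth ≈ 19.8 km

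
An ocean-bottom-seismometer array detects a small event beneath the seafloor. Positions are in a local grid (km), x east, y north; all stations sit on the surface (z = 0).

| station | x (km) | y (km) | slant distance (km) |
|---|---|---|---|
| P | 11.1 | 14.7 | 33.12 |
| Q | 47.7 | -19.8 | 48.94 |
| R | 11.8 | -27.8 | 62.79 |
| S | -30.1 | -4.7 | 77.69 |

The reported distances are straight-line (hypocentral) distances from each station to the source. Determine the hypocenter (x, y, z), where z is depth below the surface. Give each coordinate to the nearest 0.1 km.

Each station gives a sphere (x−x_i)² + (y−y_i)² + z² = d_i² (stations at z=0).
Subtracting the P sphere from Q and R: z² cancels, leaving linear equations in x and y:
73.2 x − 69.0 y = 1029.84
1.4 x − 85.0 y = -2272.87
Solving: x ≈ 39.894, y ≈ 27.397 km (keep extra digits for the depth step; rounded: 39.9, 27.4).
Then from the P sphere: z² = 33.12² − (x − 11.1)² − (y − 14.7)² with x = 39.894, y = 27.397, so z ≈ 10.326 ≈ 10.3 km.

x ≈ 39.9 km, y ≈ 27.4 km, depth ≈ 10.3 km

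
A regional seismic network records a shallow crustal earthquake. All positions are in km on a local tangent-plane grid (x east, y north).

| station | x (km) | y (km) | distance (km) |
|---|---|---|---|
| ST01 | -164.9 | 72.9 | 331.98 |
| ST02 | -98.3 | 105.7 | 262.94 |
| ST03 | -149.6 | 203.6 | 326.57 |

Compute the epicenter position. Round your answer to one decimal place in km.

x ≈ 164.5 km, y ≈ 114.2 km

Circle about each station: (x + 164.9)² + (y − 72.9)² = 331.98²; (x + 98.3)² + (y − 105.7)² = 262.94²; (x + 149.6)² + (y − 203.6)² = 326.57².
Subtracting pairs of circle equations eliminates x²+y² and gives linear equations (the radical axes):
133.2 x + 65.6 y = 29402.24
30.6 x + 261.4 y = 34889.46
Solving the 2×2 system: x ≈ 164.5, y ≈ 114.2 km.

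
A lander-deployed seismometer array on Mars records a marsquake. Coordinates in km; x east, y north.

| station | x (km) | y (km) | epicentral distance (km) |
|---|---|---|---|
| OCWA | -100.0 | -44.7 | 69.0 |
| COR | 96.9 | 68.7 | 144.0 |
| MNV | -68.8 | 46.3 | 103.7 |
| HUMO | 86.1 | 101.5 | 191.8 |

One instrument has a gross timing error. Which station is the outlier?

Solve using three stations at a time. Using OCWA, MNV, HUMO (subtract circle equations pairwise → linear system) gives (x, y) ≈ (-31.1, -50.4).
Distances from that point to each station vs reported:
  OCWA: calculated 69.1 vs reported 69.0 → residual 0.1 km
  COR: calculated 174.8 vs reported 144.0 → residual 30.8 km
  MNV: calculated 103.8 vs reported 103.7 → residual 0.1 km
  HUMO: calculated 191.9 vs reported 191.8 → residual 0.1 km
OCWA, MNV, HUMO are mutually consistent (residuals ≈ 0); COR is off by 30.8 km.

COR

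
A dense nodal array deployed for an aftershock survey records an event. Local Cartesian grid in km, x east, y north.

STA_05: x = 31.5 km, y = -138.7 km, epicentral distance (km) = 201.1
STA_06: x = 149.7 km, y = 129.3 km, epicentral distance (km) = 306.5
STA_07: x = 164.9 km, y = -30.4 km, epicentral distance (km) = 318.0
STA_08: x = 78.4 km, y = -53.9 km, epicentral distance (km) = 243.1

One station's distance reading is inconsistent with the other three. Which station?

Solve using three stations at a time. Using STA_06, STA_07, STA_08 (subtract circle equations pairwise → linear system) gives (x, y) ≈ (-144.5, 43.2).
Distances from that point to each station vs reported:
  STA_05: calculated 253.1 vs reported 201.1 → residual 52.0 km
  STA_06: calculated 306.5 vs reported 306.5 → residual 0.0 km
  STA_07: calculated 318.0 vs reported 318.0 → residual 0.0 km
  STA_08: calculated 243.1 vs reported 243.1 → residual 0.0 km
STA_06, STA_07, STA_08 are mutually consistent (residuals ≈ 0); STA_05 is off by 52.0 km.

STA_05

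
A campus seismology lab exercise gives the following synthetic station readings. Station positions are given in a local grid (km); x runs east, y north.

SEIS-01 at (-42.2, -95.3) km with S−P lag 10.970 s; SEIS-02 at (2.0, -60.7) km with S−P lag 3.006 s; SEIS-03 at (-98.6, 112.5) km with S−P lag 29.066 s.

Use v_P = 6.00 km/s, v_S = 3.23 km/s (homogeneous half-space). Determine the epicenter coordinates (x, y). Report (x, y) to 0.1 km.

Distance from S−P lag: d = Δt · v_P v_S / (v_P − v_S) = Δt · (6.00·3.23)/(6.00−3.23) ≈ 6.9964·Δt.
So d_SEIS-01 = 76.75, d_SEIS-02 = 21.03, d_SEIS-03 = 203.36 km.
Circle about each station: (x + 42.2)² + (y + 95.3)² = 76.75²; (x − 2.0)² + (y + 60.7)² = 21.03²; (x + 98.6)² + (y − 112.5)² = 203.36².
Subtracting the SEIS-01 equation from the SEIS-02 and SEIS-03 equations removes the quadratic terms:
88.4 x + 69.2 y = -1726.14
-112.8 x + 415.6 y = -23949.45
Solving the 2×2 system: x ≈ 21.1, y ≈ -51.9 km.

21.1 km east, -51.9 km north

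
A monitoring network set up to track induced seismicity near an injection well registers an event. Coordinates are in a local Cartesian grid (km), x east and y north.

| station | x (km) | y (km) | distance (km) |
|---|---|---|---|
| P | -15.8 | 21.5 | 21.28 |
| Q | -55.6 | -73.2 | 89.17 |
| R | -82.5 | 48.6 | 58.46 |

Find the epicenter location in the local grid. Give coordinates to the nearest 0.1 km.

x ≈ -35.6 km, y ≈ 13.7 km

Circle about each station: (x + 15.8)² + (y − 21.5)² = 21.28²; (x + 55.6)² + (y + 73.2)² = 89.17²; (x + 82.5)² + (y − 48.6)² = 58.46².
Subtracting pairs of circle equations eliminates x²+y² and gives linear equations (the radical axes):
-79.6 x − 189.4 y = 239.26
-133.4 x + 54.2 y = 5491.59
Solving the 2×2 system: x ≈ -35.6, y ≈ 13.7 km.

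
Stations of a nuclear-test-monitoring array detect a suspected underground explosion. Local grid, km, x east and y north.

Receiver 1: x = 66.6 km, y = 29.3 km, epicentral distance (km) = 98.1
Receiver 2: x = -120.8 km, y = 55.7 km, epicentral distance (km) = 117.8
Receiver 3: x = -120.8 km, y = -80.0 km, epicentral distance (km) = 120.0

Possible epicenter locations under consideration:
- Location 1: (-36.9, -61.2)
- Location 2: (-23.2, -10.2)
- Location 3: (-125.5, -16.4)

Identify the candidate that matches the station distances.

For each candidate, compare |candidate − station| to the reported distance:
Location 1: residuals Receiver 1 39.4, Receiver 2 26.1, Receiver 3 34.0 → max 39.4 km
Location 2: residuals Receiver 1 0.0, Receiver 2 0.0, Receiver 3 0.0 → max 0.0 km
Location 3: residuals Receiver 1 99.4, Receiver 2 45.5, Receiver 3 56.2 → max 99.4 km
Only Location 2 has all residuals ≈ 0.

Location 2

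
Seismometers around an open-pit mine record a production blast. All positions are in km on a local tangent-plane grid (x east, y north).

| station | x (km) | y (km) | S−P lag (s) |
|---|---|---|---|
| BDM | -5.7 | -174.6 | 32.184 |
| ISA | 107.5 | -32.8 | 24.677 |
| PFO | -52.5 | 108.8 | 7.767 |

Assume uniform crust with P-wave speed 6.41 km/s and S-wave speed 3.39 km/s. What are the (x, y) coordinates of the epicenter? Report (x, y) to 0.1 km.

Distance from S−P lag: d = Δt · v_P v_S / (v_P − v_S) = Δt · (6.41·3.39)/(6.41−3.39) ≈ 7.1953·Δt.
So d_BDM = 231.57, d_ISA = 177.56, d_PFO = 55.89 km.
Circle about each station: (x + 5.7)² + (y + 174.6)² = 231.57²; (x − 107.5)² + (y + 32.8)² = 177.56²; (x + 52.5)² + (y − 108.8)² = 55.89².
Subtracting pairs of circle equations eliminates x²+y² and gives linear equations (the radical axes):
226.4 x + 283.6 y = 4211.55
-93.6 x + 566.8 y = 34577.01
Solving the 2×2 system: x ≈ -47.9, y ≈ 53.1 km.
Check against BDM (with the unrounded x, y): √((x + 5.7)²+(y + 174.6)²) = 231.57 ≈ 231.57 km. ✓

-47.9 km east, 53.1 km north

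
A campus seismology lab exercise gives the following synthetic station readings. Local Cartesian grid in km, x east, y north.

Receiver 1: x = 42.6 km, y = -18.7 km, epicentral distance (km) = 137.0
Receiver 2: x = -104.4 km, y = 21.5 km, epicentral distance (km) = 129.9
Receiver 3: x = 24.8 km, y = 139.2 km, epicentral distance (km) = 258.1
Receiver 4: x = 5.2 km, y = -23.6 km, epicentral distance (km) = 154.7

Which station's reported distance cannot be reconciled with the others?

Receiver 4

Solve using three stations at a time. Using Receiver 1, Receiver 2, Receiver 3 (subtract circle equations pairwise → linear system) gives (x, y) ≈ (-65.8, -102.5).
Distances from that point to each station vs reported:
  Receiver 1: calculated 137.0 vs reported 137.0 → residual 0.0 km
  Receiver 2: calculated 129.9 vs reported 129.9 → residual 0.0 km
  Receiver 3: calculated 258.1 vs reported 258.1 → residual 0.0 km
  Receiver 4: calculated 106.1 vs reported 154.7 → residual 48.6 km
Receiver 1, Receiver 2, Receiver 3 are mutually consistent (residuals ≈ 0); Receiver 4 is off by 48.6 km.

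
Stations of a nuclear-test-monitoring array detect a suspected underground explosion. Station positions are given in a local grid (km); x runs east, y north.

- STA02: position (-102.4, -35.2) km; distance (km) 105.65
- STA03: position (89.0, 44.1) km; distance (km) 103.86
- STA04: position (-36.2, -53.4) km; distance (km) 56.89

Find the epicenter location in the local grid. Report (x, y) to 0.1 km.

(0.1, -9.6)

Circle about each station: (x + 102.4)² + (y + 35.2)² = 105.65²; (x − 89.0)² + (y − 44.1)² = 103.86²; (x + 36.2)² + (y + 53.4)² = 56.89².
Subtracting the STA02 equation from the STA03 and STA04 equations removes the quadratic terms:
382.8 x + 158.6 y = -1483.97
132.4 x − 36.4 y = 362.65
Solving the 2×2 system: x ≈ 0.1, y ≈ -9.6 km.
Check against STA02 (with the unrounded x, y): √((x + 102.4)²+(y + 35.2)²) = 105.65 ≈ 105.65 km. ✓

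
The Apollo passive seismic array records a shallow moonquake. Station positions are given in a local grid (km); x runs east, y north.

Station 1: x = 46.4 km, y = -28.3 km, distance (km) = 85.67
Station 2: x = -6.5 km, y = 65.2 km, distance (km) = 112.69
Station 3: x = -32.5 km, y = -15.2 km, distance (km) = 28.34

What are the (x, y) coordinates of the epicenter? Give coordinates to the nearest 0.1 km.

(-38.0, -43.0)

Circle about each station: (x − 46.4)² + (y + 28.3)² = 85.67²; (x + 6.5)² + (y − 65.2)² = 112.69²; (x + 32.5)² + (y + 15.2)² = 28.34².
Subtracting the Station 1 equation from the Station 2 and Station 3 equations removes the quadratic terms:
-105.8 x + 187.0 y = -4020.25
-157.8 x + 26.2 y = 4869.63
Solving the 2×2 system: x ≈ -38.0, y ≈ -43.0 km.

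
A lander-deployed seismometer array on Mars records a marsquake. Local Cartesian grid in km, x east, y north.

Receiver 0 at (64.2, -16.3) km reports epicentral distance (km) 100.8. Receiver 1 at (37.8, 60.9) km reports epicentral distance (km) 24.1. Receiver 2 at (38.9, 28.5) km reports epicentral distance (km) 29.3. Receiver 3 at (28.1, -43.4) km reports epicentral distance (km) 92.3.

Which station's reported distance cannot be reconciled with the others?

Solve using three stations at a time. Using Receiver 1, Receiver 2, Receiver 3 (subtract circle equations pairwise → linear system) gives (x, y) ≈ (17.2, 48.3).
Distances from that point to each station vs reported:
  Receiver 0: calculated 79.8 vs reported 100.8 → residual 21.0 km
  Receiver 1: calculated 24.1 vs reported 24.1 → residual 0.0 km
  Receiver 2: calculated 29.3 vs reported 29.3 → residual 0.0 km
  Receiver 3: calculated 92.3 vs reported 92.3 → residual 0.0 km
Receiver 1, Receiver 2, Receiver 3 are mutually consistent (residuals ≈ 0); Receiver 0 is off by 21.0 km.

Receiver 0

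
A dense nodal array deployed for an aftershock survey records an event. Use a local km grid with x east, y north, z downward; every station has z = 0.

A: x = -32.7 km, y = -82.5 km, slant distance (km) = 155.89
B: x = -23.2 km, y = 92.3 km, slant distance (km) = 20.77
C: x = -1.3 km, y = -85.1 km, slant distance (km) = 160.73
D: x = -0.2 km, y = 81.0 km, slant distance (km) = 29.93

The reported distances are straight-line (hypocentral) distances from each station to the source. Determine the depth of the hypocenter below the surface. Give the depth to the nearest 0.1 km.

Each station gives a sphere (x−x_i)² + (y−y_i)² + z² = d_i² (stations at z=0).
Subtracting the A sphere from B and C: z² cancels, leaving linear equations in x and y:
19.0 x + 349.6 y = 25052.29
62.8 x − 5.2 y = -2164.28
Solving: x ≈ -28.402, y ≈ 73.203 km (keep extra digits for the depth step; rounded: -28.4, 73.2).
Then from the A sphere: z² = 155.89² − (x + 32.7)² − (y + 82.5)² with x = -28.402, y = 73.203, so z ≈ 6.308 ≈ 6.3 km.

6.3 km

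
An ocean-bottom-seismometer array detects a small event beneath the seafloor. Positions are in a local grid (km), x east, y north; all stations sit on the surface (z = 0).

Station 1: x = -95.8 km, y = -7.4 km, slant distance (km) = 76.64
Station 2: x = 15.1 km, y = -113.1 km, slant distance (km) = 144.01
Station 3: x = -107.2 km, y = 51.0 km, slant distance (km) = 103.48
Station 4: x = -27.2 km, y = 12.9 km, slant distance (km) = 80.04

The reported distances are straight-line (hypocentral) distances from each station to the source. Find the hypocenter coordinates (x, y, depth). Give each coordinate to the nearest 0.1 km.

Each station gives a sphere (x−x_i)² + (y−y_i)² + z² = d_i² (stations at z=0).
Subtracting the Station 1 sphere from Station 2 and Station 3: z² cancels, leaving linear equations in x and y:
221.8 x − 211.4 y = -11077.97
-22.8 x + 116.8 y = 26.02
Solving: x ≈ -61.102, y ≈ -11.705 km (keep extra digits for the depth step; rounded: -61.1, -11.7).
Then from the Station 1 sphere: z² = 76.64² − (x + 95.8)² − (y + 7.4)² with x = -61.102, y = -11.705, so z ≈ 68.200 ≈ 68.2 km.
Check against Station 4 (with the unrounded solution): distance 80.04 ≈ 80.04 km. ✓

x ≈ -61.1 km, y ≈ -11.7 km, depth ≈ 68.2 km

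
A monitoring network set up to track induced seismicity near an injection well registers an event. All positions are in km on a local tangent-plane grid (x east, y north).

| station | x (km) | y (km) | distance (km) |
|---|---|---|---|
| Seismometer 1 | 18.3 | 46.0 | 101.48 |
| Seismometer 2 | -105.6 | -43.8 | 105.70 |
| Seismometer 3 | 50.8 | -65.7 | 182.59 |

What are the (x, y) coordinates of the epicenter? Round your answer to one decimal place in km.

-82.3 km east, 59.3 km north

Circle about each station: (x − 18.3)² + (y − 46.0)² = 101.48²; (x + 105.6)² + (y + 43.8)² = 105.70²; (x − 50.8)² + (y + 65.7)² = 182.59².
Subtracting the Seismometer 1 equation from the Seismometer 2 and Seismometer 3 equations removes the quadratic terms:
-247.8 x − 179.6 y = 9744.61
65.0 x − 223.4 y = -18594.68
Solving the 2×2 system: x ≈ -82.3, y ≈ 59.3 km.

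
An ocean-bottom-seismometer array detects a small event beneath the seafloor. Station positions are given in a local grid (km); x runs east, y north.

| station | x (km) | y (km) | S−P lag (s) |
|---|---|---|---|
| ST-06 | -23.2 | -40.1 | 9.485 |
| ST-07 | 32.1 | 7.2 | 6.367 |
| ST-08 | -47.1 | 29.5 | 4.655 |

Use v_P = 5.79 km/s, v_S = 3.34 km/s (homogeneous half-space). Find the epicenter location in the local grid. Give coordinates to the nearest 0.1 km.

Distance from S−P lag: d = Δt · v_P v_S / (v_P − v_S) = Δt · (5.79·3.34)/(5.79−3.34) ≈ 7.8933·Δt.
So d_ST-06 = 74.87, d_ST-07 = 50.26, d_ST-08 = 36.74 km.
Circle about each station: (x + 23.2)² + (y + 40.1)² = 74.87²; (x − 32.1)² + (y − 7.2)² = 50.26²; (x + 47.1)² + (y − 29.5)² = 36.74².
Subtracting the ST-06 equation from the ST-07 and ST-08 equations removes the quadratic terms:
110.6 x + 94.6 y = 2015.45
-47.8 x + 139.2 y = 5198.10
Solving the 2×2 system: x ≈ -10.6, y ≈ 33.7 km.
Check against ST-06 (with the unrounded x, y): √((x + 23.2)²+(y + 40.1)²) = 74.87 ≈ 74.87 km. ✓

-10.6 km east, 33.7 km north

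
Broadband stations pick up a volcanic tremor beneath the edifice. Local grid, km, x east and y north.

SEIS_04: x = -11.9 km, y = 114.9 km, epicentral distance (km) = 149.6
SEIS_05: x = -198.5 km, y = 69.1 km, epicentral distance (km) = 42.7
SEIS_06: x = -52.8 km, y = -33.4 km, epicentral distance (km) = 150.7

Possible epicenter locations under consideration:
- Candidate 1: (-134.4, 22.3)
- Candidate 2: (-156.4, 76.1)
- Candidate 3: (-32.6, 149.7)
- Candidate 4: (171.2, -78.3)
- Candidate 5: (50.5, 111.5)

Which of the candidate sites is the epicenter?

Candidate 2

For each candidate, compare |candidate − station| to the reported distance:
Candidate 1: residuals SEIS_04 4.0, SEIS_05 36.7, SEIS_06 51.9 → max 51.9 km
Candidate 2: residuals SEIS_04 0.0, SEIS_05 0.0, SEIS_06 0.0 → max 0.0 km
Candidate 3: residuals SEIS_04 109.1, SEIS_05 141.7, SEIS_06 33.5 → max 141.7 km
Candidate 4: residuals SEIS_04 116.6, SEIS_05 355.3, SEIS_06 77.8 → max 355.3 km
Candidate 5: residuals SEIS_04 87.1, SEIS_05 209.9, SEIS_06 27.3 → max 209.9 km
Only Candidate 2 has all residuals ≈ 0.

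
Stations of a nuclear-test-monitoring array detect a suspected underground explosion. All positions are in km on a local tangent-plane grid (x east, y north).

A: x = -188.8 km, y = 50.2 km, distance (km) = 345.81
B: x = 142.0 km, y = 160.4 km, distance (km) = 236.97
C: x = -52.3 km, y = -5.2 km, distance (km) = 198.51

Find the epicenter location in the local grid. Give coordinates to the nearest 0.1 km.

Circle about each station: (x + 188.8)² + (y − 50.2)² = 345.81²; (x − 142.0)² + (y − 160.4)² = 236.97²; (x + 52.3)² + (y + 5.2)² = 198.51².
Subtracting the A equation from the B and C equations removes the quadratic terms:
661.6 x + 220.4 y = 71156.46
273.0 x − 110.8 y = 44775.19
Solving the 2×2 system: x ≈ 133.0, y ≈ -76.4 km.
Check against A (with the unrounded x, y): √((x + 188.8)²+(y − 50.2)²) = 345.81 ≈ 345.81 km. ✓

133.0 km east, -76.4 km north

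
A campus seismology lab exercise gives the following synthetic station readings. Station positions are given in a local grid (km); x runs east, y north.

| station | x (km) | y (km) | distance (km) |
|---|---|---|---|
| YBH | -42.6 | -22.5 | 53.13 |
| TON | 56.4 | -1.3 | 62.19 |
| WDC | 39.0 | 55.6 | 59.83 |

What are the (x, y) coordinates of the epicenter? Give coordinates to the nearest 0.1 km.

-3.9 km east, 13.9 km north

Circle about each station: (x + 42.6)² + (y + 22.5)² = 53.13²; (x − 56.4)² + (y + 1.3)² = 62.19²; (x − 39.0)² + (y − 55.6)² = 59.83².
Subtracting pairs of circle equations eliminates x²+y² and gives linear equations (the radical axes):
198.0 x + 42.4 y = -183.16
163.2 x + 156.2 y = 1534.52
Solving the 2×2 system: x ≈ -3.9, y ≈ 13.9 km.
Check against YBH (with the unrounded x, y): √((x + 42.6)²+(y + 22.5)²) = 53.13 ≈ 53.13 km. ✓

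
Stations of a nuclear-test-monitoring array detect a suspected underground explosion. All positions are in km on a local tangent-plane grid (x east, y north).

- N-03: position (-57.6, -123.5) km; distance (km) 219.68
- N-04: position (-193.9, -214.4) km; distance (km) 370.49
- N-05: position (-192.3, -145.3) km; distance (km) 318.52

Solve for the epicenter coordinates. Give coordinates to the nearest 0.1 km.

Circle about each station: (x + 57.6)² + (y + 123.5)² = 219.68²; (x + 193.9)² + (y + 214.4)² = 370.49²; (x + 192.3)² + (y + 145.3)² = 318.52².
Subtracting the N-03 equation from the N-04 and N-05 equations removes the quadratic terms:
-272.6 x − 181.8 y = -24008.98
-269.4 x − 43.6 y = -13674.32
Solving the 2×2 system: x ≈ 38.8, y ≈ 73.9 km.

x ≈ 38.8 km, y ≈ 73.9 km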